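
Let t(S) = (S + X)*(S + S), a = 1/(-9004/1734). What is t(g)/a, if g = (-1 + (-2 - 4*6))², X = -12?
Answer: -1568775924/289 ≈ -5.4283e+6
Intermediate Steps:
a = -867/4502 (a = 1/(-9004*1/1734) = 1/(-4502/867) = -867/4502 ≈ -0.19258)
g = 729 (g = (-1 + (-2 - 24))² = (-1 - 26)² = (-27)² = 729)
t(S) = 2*S*(-12 + S) (t(S) = (S - 12)*(S + S) = (-12 + S)*(2*S) = 2*S*(-12 + S))
t(g)/a = (2*729*(-12 + 729))/(-867/4502) = (2*729*717)*(-4502/867) = 1045386*(-4502/867) = -1568775924/289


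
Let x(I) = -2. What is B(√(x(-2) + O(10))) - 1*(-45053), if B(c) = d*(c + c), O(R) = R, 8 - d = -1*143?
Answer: 45053 + 604*√2 ≈ 45907.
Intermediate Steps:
d = 151 (d = 8 - (-1)*143 = 8 - 1*(-143) = 8 + 143 = 151)
B(c) = 302*c (B(c) = 151*(c + c) = 151*(2*c) = 302*c)
B(√(x(-2) + O(10))) - 1*(-45053) = 302*√(-2 + 10) - 1*(-45053) = 302*√8 + 45053 = 302*(2*√2) + 45053 = 604*√2 + 45053 = 45053 + 604*√2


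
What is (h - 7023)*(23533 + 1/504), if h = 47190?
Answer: 52934005079/56 ≈ 9.4525e+8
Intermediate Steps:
(h - 7023)*(23533 + 1/504) = (47190 - 7023)*(23533 + 1/504) = 40167*(23533 + 1/504) = 40167*(11860633/504) = 52934005079/56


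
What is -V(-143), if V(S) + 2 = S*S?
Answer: -20447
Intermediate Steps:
V(S) = -2 + S² (V(S) = -2 + S*S = -2 + S²)
-V(-143) = -(-2 + (-143)²) = -(-2 + 20449) = -1*20447 = -20447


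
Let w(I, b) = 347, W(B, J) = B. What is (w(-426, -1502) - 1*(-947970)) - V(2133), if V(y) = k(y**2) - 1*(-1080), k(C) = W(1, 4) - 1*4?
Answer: 947240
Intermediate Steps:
k(C) = -3 (k(C) = 1 - 1*4 = 1 - 4 = -3)
V(y) = 1077 (V(y) = -3 - 1*(-1080) = -3 + 1080 = 1077)
(w(-426, -1502) - 1*(-947970)) - V(2133) = (347 - 1*(-947970)) - 1*1077 = (347 + 947970) - 1077 = 948317 - 1077 = 947240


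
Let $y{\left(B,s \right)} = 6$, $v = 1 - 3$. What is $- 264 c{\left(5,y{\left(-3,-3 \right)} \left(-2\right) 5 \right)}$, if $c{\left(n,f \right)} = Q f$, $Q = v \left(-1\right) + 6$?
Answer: $126720$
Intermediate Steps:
$v = -2$
$Q = 8$ ($Q = \left(-2\right) \left(-1\right) + 6 = 2 + 6 = 8$)
$c{\left(n,f \right)} = 8 f$
$- 264 c{\left(5,y{\left(-3,-3 \right)} \left(-2\right) 5 \right)} = - 264 \cdot 8 \cdot 6 \left(-2\right) 5 = - 264 \cdot 8 \left(\left(-12\right) 5\right) = - 264 \cdot 8 \left(-60\right) = \left(-264\right) \left(-480\right) = 126720$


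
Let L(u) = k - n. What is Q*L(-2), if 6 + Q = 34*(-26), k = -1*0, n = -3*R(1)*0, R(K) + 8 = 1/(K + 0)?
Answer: 0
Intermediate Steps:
R(K) = -8 + 1/K (R(K) = -8 + 1/(K + 0) = -8 + 1/K)
n = 0 (n = -3*(-8 + 1/1)*0 = -3*(-8 + 1)*0 = -3*(-7)*0 = 21*0 = 0)
k = 0
Q = -890 (Q = -6 + 34*(-26) = -6 - 884 = -890)
L(u) = 0 (L(u) = 0 - 1*0 = 0 + 0 = 0)
Q*L(-2) = -890*0 = 0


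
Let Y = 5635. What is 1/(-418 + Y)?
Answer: 1/5217 ≈ 0.00019168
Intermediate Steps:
1/(-418 + Y) = 1/(-418 + 5635) = 1/5217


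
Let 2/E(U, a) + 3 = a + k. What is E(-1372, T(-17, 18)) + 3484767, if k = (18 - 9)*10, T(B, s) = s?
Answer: 365900537/105 ≈ 3.4848e+6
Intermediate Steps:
k = 90 (k = 9*10 = 90)
E(U, a) = 2/(87 + a) (E(U, a) = 2/(-3 + (a + 90)) = 2/(-3 + (90 + a)) = 2/(87 + a))
E(-1372, T(-17, 18)) + 3484767 = 2/(87 + 18) + 3484767 = 2/105 + 3484767 = 365900537/105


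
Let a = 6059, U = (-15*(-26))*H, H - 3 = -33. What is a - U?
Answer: 17759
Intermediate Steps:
H = -30 (H = 3 - 33 = -30)
U = -11700 (U = -15*(-26)*(-30) = 390*(-30) = -11700)
a - U = 6059 - 1*(-11700) = 6059 + 11700 = 17759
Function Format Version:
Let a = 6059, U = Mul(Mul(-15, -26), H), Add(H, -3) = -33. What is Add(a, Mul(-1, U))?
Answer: 17759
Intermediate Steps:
H = -30 (H = Add(3, -33) = -30)
U = -11700 (U = Mul(Mul(-15, -26), -30) = Mul(390, -30) = -11700)
Add(a, Mul(-1, U)) = Add(6059, Mul(-1, -11700)) = Add(6059, 11700) = 17759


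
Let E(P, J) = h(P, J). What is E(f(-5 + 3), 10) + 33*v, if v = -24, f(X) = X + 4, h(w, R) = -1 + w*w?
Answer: -789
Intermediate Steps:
h(w, R) = -1 + w²
f(X) = 4 + X
E(P, J) = -1 + P²
E(f(-5 + 3), 10) + 33*v = (-1 + (4 + (-5 + 3))²) + 33*(-24) = (-1 + (4 - 2)²) - 792 = (-1 + 2²) - 792 = (-1 + 4) - 792 = 3 - 792 = -789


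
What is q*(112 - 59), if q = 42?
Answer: 2226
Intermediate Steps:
q*(112 - 59) = 42*(112 - 59) = 42*53 = 2226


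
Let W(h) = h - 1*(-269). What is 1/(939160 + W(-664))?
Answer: 1/938765 ≈ 1.0652e-6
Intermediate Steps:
W(h) = 269 + h (W(h) = h + 269 = 269 + h)
1/(939160 + W(-664)) = 1/(939160 + (269 - 664)) = 1/(939160 - 395) = 1/938765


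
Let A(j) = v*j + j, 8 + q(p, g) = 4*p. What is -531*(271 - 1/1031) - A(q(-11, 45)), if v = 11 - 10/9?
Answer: -1329998624/9279 ≈ -1.4333e+5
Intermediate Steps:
q(p, g) = -8 + 4*p
v = 89/9 (v = 11 - 10*⅑ = 11 - 10/9 = 89/9 ≈ 9.8889)
A(j) = 98*j/9 (A(j) = 89*j/9 + j = 98*j/9)
-531*(271 - 1/1031) - A(q(-11, 45)) = -531*(271 - 1/1031) - 98*(-8 + 4*(-11))/9 = -531*(271 - 1*1/1031) - 98*(-8 - 44)/9 = -531*(271 - 1/1031) - 98*(-52)/9 = -531*279400/1031 - 1*(-5096/9) = -148361400/1031 + 5096/9 = -1329998624/9279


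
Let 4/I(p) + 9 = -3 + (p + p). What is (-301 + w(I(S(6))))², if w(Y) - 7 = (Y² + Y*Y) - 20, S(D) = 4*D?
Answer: 646786624/6561 ≈ 98581.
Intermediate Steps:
I(p) = 4/(-12 + 2*p) (I(p) = 4/(-9 + (-3 + (p + p))) = 4/(-9 + (-3 + 2*p)) = 4/(-12 + 2*p))
w(Y) = -13 + 2*Y² (w(Y) = 7 + ((Y² + Y*Y) - 20) = 7 + ((Y² + Y²) - 20) = 7 + (2*Y² - 20) = 7 + (-20 + 2*Y²) = -13 + 2*Y²)
(-301 + w(I(S(6))))² = (-301 + (-13 + 2*(2/(-6 + 4*6))²))² = (-301 + (-13 + 2*(2/(-6 + 24))²))² = (-301 + (-13 + 2*(2/18)²))² = (-301 + (-13 + 2*(2*(1/18))²))² = (-301 + (-13 + 2*(⅑)²))² = (-301 + (-13 + 2*(1/81)))² = (-301 + (-13 + 2/81))² = (-301 - 1051/81)² = (-25432/81)² = 646786624/6561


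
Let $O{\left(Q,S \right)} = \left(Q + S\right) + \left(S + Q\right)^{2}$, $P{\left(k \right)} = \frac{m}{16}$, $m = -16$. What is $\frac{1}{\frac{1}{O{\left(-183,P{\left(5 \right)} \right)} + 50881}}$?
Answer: $84553$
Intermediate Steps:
$P{\left(k \right)} = -1$ ($P{\left(k \right)} = - \frac{16}{16} = \left(-16\right) \frac{1}{16} = -1$)
$O{\left(Q,S \right)} = Q + S + \left(Q + S\right)^{2}$ ($O{\left(Q,S \right)} = \left(Q + S\right) + \left(Q + S\right)^{2} = Q + S + \left(Q + S\right)^{2}$)
$\frac{1}{\frac{1}{O{\left(-183,P{\left(5 \right)} \right)} + 50881}} = \frac{1}{\frac{1}{\left(-183 - 1 + \left(-183 - 1\right)^{2}\right) + 50881}} = \frac{1}{\frac{1}{\left(-183 - 1 + \left(-184\right)^{2}\right) + 50881}} = \frac{1}{\frac{1}{\left(-183 - 1 + 33856\right) + 50881}} = \frac{1}{\frac{1}{33672 + 50881}} = \frac{1}{\frac{1}{84553}} = 84553$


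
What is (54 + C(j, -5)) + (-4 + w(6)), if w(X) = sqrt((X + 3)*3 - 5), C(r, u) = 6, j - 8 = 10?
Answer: 56 + sqrt(22) ≈ 60.690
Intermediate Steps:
j = 18 (j = 8 + 10 = 18)
w(X) = sqrt(4 + 3*X) (w(X) = sqrt((3 + X)*3 - 5) = sqrt((9 + 3*X) - 5) = sqrt(4 + 3*X))
(54 + C(j, -5)) + (-4 + w(6)) = (54 + 6) + (-4 + sqrt(4 + 3*6)) = 60 + (-4 + sqrt(4 + 18)) = 60 + (-4 + sqrt(22)) = 56 + sqrt(22)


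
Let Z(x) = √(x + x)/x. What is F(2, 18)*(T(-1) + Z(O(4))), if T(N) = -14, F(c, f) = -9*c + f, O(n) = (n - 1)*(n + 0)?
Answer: 0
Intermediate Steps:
O(n) = n*(-1 + n) (O(n) = (-1 + n)*n = n*(-1 + n))
F(c, f) = f - 9*c
Z(x) = √2/√x (Z(x) = √(2*x)/x = (√2*√x)/x = √2/√x)
F(2, 18)*(T(-1) + Z(O(4))) = (18 - 9*2)*(-14 + √2/√(4*(-1 + 4))) = (18 - 18)*(-14 + √2/√(4*3)) = 0*(-14 + √2/√12) = 0*(-14 + √2*(√3/6)) = 0*(-14 + √6/6) = 0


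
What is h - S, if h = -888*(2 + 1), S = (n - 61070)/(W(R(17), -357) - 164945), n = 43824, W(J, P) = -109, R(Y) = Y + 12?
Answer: -219860551/82527 ≈ -2664.1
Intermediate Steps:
R(Y) = 12 + Y
S = 8623/82527 (S = (43824 - 61070)/(-109 - 164945) = -17246/(-165054) = -17246*(-1/165054) = 8623/82527 ≈ 0.10449)
h = -2664 (h = -888*3 = -222*12 = -2664)
h - S = -2664 - 1*8623/82527 = -2664 - 8623/82527 = -219860551/82527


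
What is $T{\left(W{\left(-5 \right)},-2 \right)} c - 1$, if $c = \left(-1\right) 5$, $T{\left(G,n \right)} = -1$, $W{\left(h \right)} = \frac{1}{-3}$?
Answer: $4$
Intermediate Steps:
$W{\left(h \right)} = - \frac{1}{3}$
$c = -5$
$T{\left(W{\left(-5 \right)},-2 \right)} c - 1 = \left(-1\right) \left(-5\right) - 1 = 5 - 1 = 4$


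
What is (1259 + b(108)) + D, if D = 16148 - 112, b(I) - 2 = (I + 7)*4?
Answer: 17757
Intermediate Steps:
b(I) = 30 + 4*I (b(I) = 2 + (I + 7)*4 = 2 + (7 + I)*4 = 2 + (28 + 4*I) = 30 + 4*I)
D = 16036
(1259 + b(108)) + D = (1259 + (30 + 4*108)) + 16036 = (1259 + (30 + 432)) + 16036 = (1259 + 462) + 16036 = 1721 + 16036 = 17757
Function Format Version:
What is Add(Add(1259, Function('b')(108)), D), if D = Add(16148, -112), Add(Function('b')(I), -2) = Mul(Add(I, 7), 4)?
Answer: 17757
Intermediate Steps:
Function('b')(I) = Add(30, Mul(4, I)) (Function('b')(I) = Add(2, Mul(Add(I, 7), 4)) = Add(2, Mul(Add(7, I), 4)) = Add(2, Add(28, Mul(4, I))) = Add(30, Mul(4, I)))
D = 16036
Add(Add(1259, Function('b')(108)), D) = Add(Add(1259, Add(30, Mul(4, 108))), 16036) = Add(Add(1259, Add(30, 432)), 16036) = Add(Add(1259, 462), 16036) = Add(1721, 16036) = 17757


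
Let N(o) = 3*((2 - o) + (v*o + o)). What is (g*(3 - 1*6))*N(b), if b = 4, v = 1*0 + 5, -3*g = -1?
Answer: -66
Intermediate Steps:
g = 1/3 (g = -1/3*(-1) = 1/3 ≈ 0.33333)
v = 5 (v = 0 + 5 = 5)
N(o) = 6 + 15*o (N(o) = 3*((2 - o) + (5*o + o)) = 3*((2 - o) + 6*o) = 3*(2 + 5*o) = 6 + 15*o)
(g*(3 - 1*6))*N(b) = ((3 - 1*6)/3)*(6 + 15*4) = ((3 - 6)/3)*(6 + 60) = ((1/3)*(-3))*66 = -1*66 = -66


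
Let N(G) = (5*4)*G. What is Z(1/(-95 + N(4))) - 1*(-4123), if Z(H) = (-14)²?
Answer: 4319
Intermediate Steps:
N(G) = 20*G
Z(H) = 196
Z(1/(-95 + N(4))) - 1*(-4123) = 196 - 1*(-4123) = 196 + 4123 = 4319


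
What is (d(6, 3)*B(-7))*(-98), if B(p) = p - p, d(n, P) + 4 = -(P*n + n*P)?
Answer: 0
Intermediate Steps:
d(n, P) = -4 - 2*P*n (d(n, P) = -4 - (P*n + n*P) = -4 - (P*n + P*n) = -4 - 2*P*n)
B(p) = 0
(d(6, 3)*B(-7))*(-98) = ((-4 - 2*3*6)*0)*(-98) = ((-4 - 36)*0)*(-98) = -40*0*(-98) = 0*(-98) = 0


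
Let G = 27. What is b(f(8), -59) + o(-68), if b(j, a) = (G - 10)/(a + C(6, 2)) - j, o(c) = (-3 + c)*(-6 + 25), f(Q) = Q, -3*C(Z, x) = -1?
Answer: -238883/176 ≈ -1357.3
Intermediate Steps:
C(Z, x) = ⅓ (C(Z, x) = -⅓*(-1) = ⅓)
o(c) = -57 + 19*c (o(c) = (-3 + c)*19 = -57 + 19*c)
b(j, a) = -j + 17/(⅓ + a) (b(j, a) = (27 - 10)/(a + ⅓) - j = 17/(⅓ + a) - j = -j + 17/(⅓ + a))
b(f(8), -59) + o(-68) = (51 - 1*8 - 3*(-59)*8)/(1 + 3*(-59)) + (-57 + 19*(-68)) = (51 - 8 + 1416)/(1 - 177) + (-57 - 1292) = 1459/(-176) - 1349 = -1/176*1459 - 1349 = -1459/176 - 1349 = -238883/176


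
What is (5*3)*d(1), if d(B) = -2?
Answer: -30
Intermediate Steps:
(5*3)*d(1) = (5*3)*(-2) = 15*(-2) = -30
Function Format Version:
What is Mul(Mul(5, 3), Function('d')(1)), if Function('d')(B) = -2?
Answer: -30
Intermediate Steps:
Mul(Mul(5, 3), Function('d')(1)) = Mul(Mul(5, 3), -2) = Mul(15, -2) = -30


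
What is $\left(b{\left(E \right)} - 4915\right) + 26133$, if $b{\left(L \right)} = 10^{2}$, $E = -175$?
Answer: $21318$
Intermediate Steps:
$b{\left(L \right)} = 100$
$\left(b{\left(E \right)} - 4915\right) + 26133 = \left(100 - 4915\right) + 26133 = -4815 + 26133 = 21318$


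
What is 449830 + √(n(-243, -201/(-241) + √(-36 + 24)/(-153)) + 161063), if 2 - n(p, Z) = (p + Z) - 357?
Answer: 449830 + √(24422392318824 + 1974754*I*√3)/12291 ≈ 4.5023e+5 + 2.8155e-5*I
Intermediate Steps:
n(p, Z) = 359 - Z - p (n(p, Z) = 2 - ((p + Z) - 357) = 2 - ((Z + p) - 357) = 2 - (-357 + Z + p) = 2 + (357 - Z - p) = 359 - Z - p)
449830 + √(n(-243, -201/(-241) + √(-36 + 24)/(-153)) + 161063) = 449830 + √((359 - (-201/(-241) + √(-36 + 24)/(-153)) - 1*(-243)) + 161063) = 449830 + √((359 - (-201*(-1/241) + √(-12)*(-1/153)) + 243) + 161063) = 449830 + √((359 - (201/241 + (2*I*√3)*(-1/153)) + 243) + 161063) = 449830 + √((359 - (201/241 - 2*I*√3/153) + 243) + 161063) = 449830 + √((359 + (-201/241 + 2*I*√3/153) + 243) + 161063) = 449830 + √((144881/241 + 2*I*√3/153) + 161063) = 449830 + √(38961064/241 + 2*I*√3/153)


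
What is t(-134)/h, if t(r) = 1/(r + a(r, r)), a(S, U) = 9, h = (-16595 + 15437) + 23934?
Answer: -1/2847000 ≈ -3.5125e-7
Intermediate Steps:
h = 22776 (h = -1158 + 23934 = 22776)
t(r) = 1/(9 + r) (t(r) = 1/(r + 9) = 1/(9 + r))
t(-134)/h = 1/((9 - 134)*22776) = (1/22776)/(-125) = -1/125*1/22776 = -1/2847000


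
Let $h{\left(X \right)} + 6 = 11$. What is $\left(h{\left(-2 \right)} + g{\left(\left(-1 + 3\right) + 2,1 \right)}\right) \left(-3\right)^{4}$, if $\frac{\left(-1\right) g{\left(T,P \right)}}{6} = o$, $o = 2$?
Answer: $-567$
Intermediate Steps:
$g{\left(T,P \right)} = -12$ ($g{\left(T,P \right)} = \left(-6\right) 2 = -12$)
$h{\left(X \right)} = 5$ ($h{\left(X \right)} = -6 + 11 = 5$)
$\left(h{\left(-2 \right)} + g{\left(\left(-1 + 3\right) + 2,1 \right)}\right) \left(-3\right)^{4} = \left(5 - 12\right) \left(-3\right)^{4} = \left(-7\right) 81 = -567$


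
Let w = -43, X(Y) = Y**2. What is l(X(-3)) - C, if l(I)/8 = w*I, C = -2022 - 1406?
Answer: 332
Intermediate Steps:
C = -3428
l(I) = -344*I (l(I) = 8*(-43*I) = -344*I)
l(X(-3)) - C = -344*(-3)**2 - 1*(-3428) = -344*9 + 3428 = -3096 + 3428 = 332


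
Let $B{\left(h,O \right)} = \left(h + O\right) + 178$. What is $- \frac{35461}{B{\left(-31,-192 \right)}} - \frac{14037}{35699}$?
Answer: $\frac{1265290574}{1606455} \approx 787.63$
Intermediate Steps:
$B{\left(h,O \right)} = 178 + O + h$ ($B{\left(h,O \right)} = \left(O + h\right) + 178 = 178 + O + h$)
$- \frac{35461}{B{\left(-31,-192 \right)}} - \frac{14037}{35699} = - \frac{35461}{178 - 192 - 31} - \frac{14037}{35699} = - \frac{35461}{-45} - \frac{14037}{35699} = \left(-35461\right) \left(- \frac{1}{45}\right) - \frac{14037}{35699} = \frac{35461}{45} - \frac{14037}{35699} = \frac{1265290574}{1606455}$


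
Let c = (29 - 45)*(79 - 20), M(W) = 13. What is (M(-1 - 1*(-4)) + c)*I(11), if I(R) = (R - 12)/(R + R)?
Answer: 931/22 ≈ 42.318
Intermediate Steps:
c = -944 (c = -16*59 = -944)
I(R) = (-12 + R)/(2*R) (I(R) = (-12 + R)/((2*R)) = (-12 + R)*(1/(2*R)) = (-12 + R)/(2*R))
(M(-1 - 1*(-4)) + c)*I(11) = (13 - 944)*((½)*(-12 + 11)/11) = -931*(-1)/(2*11) = -931*(-1/22) = 931/22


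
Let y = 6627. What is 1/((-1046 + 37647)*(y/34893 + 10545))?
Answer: 11631/4489153057504 ≈ 2.5909e-9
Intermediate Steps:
1/((-1046 + 37647)*(y/34893 + 10545)) = 1/((-1046 + 37647)*(6627/34893 + 10545)) = 1/(36601*(6627*(1/34893) + 10545)) = 1/(36601*(2209/11631 + 10545)) = 1/(36601*(122651104/11631)) = 1/(4489153057504/11631) = 11631/4489153057504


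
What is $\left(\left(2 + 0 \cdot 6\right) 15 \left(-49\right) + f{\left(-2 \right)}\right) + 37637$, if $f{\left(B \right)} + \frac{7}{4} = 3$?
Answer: $\frac{144673}{4} \approx 36168.0$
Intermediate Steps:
$f{\left(B \right)} = \frac{5}{4}$ ($f{\left(B \right)} = - \frac{7}{4} + 3 = \frac{5}{4}$)
$\left(\left(2 + 0 \cdot 6\right) 15 \left(-49\right) + f{\left(-2 \right)}\right) + 37637 = \left(\left(2 + 0 \cdot 6\right) 15 \left(-49\right) + \frac{5}{4}\right) + 37637 = \left(\left(2 + 0\right) 15 \left(-49\right) + \frac{5}{4}\right) + 37637 = \left(2 \cdot 15 \left(-49\right) + \frac{5}{4}\right) + 37637 = \left(30 \left(-49\right) + \frac{5}{4}\right) + 37637 = \left(-1470 + \frac{5}{4}\right) + 37637 = - \frac{5875}{4} + 37637 = \frac{144673}{4}$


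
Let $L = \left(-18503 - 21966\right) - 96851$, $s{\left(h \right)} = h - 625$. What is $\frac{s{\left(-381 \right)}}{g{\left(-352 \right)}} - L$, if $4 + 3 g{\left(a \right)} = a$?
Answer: $\frac{24444469}{178} \approx 1.3733 \cdot 10^{5}$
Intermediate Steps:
$g{\left(a \right)} = - \frac{4}{3} + \frac{a}{3}$
$s{\left(h \right)} = -625 + h$
$L = -137320$ ($L = -40469 - 96851 = -137320$)
$\frac{s{\left(-381 \right)}}{g{\left(-352 \right)}} - L = \frac{-625 - 381}{- \frac{4}{3} + \frac{1}{3} \left(-352\right)} - -137320 = - \frac{1006}{- \frac{4}{3} - \frac{352}{3}} + 137320 = - \frac{1006}{- \frac{356}{3}} + 137320 = \left(-1006\right) \left(- \frac{3}{356}\right) + 137320 = \frac{1509}{178} + 137320 = \frac{24444469}{178}$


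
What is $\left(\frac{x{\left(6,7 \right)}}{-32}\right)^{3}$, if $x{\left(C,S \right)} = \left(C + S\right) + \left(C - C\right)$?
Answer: $- \frac{2197}{32768} \approx -0.067047$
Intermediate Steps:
$x{\left(C,S \right)} = C + S$ ($x{\left(C,S \right)} = \left(C + S\right) + 0 = C + S$)
$\left(\frac{x{\left(6,7 \right)}}{-32}\right)^{3} = \left(\frac{6 + 7}{-32}\right)^{3} = \left(13 \left(- \frac{1}{32}\right)\right)^{3} = \left(- \frac{13}{32}\right)^{3} = - \frac{2197}{32768}$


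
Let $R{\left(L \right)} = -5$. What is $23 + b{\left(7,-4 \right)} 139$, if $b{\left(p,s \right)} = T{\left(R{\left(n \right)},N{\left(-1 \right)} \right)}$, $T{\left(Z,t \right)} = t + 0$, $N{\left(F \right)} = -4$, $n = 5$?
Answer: $-533$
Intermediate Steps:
$T{\left(Z,t \right)} = t$
$b{\left(p,s \right)} = -4$
$23 + b{\left(7,-4 \right)} 139 = 23 - 556 = -533$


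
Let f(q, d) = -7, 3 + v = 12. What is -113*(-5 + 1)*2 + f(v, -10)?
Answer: 897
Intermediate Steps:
v = 9 (v = -3 + 12 = 9)
-113*(-5 + 1)*2 + f(v, -10) = -113*(-5 + 1)*2 - 7 = -(-452)*2 - 7 = -113*(-8) - 7 = 904 - 7 = 897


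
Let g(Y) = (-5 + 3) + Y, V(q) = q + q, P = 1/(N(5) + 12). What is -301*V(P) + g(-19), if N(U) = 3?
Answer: -917/15 ≈ -61.133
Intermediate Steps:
P = 1/15 (P = 1/(3 + 12) = 1/15 ≈ 0.066667)
V(q) = 2*q
g(Y) = -2 + Y
-301*V(P) + g(-19) = -602/15 + (-2 - 19) = -301*2/15 - 21 = -602/15 - 21 = -917/15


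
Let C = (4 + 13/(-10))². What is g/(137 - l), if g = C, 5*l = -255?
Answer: 729/18800 ≈ 0.038777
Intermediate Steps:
l = -51 (l = (⅕)*(-255) = -51)
C = 729/100 (C = (4 + 13*(-⅒))² = (4 - 13/10)² = (27/10)² = 729/100 ≈ 7.2900)
g = 729/100 ≈ 7.2900
g/(137 - l) = 729/(100*(137 - 1*(-51))) = 729/(100*(137 + 51)) = (729/100)/188 = (729/100)*(1/188) = 729/18800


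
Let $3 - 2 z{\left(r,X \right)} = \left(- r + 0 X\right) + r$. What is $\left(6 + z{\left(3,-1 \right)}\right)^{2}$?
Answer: $\frac{225}{4} \approx 56.25$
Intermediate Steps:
$z{\left(r,X \right)} = \frac{3}{2}$ ($z{\left(r,X \right)} = \frac{3}{2} - \frac{\left(- r + 0 X\right) + r}{2} = \frac{3}{2} - \frac{\left(- r + 0\right) + r}{2} = \frac{3}{2} - \frac{- r + r}{2} = \frac{3}{2} - 0 = \frac{3}{2} + 0 = \frac{3}{2}$)
$\left(6 + z{\left(3,-1 \right)}\right)^{2} = \left(6 + \frac{3}{2}\right)^{2} = \left(\frac{15}{2}\right)^{2} = \frac{225}{4}$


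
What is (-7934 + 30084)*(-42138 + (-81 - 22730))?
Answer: -1438620350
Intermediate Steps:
(-7934 + 30084)*(-42138 + (-81 - 22730)) = 22150*(-42138 - 22811) = 22150*(-64949) = -1438620350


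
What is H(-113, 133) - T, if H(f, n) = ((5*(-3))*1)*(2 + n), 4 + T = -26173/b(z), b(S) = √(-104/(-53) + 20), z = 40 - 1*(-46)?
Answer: -2021 + 26173*√15423/582 ≈ 3563.9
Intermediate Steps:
z = 86 (z = 40 + 46 = 86)
b(S) = 2*√15423/53 (b(S) = √(-104*(-1/53) + 20) = √(104/53 + 20) = √(1164/53) = 2*√15423/53)
T = -4 - 26173*√15423/582 ≈ -5588.9
H(f, n) = -30 - 15*n (H(f, n) = (-15*1)*(2 + n) = -15*(2 + n) = -30 - 15*n)
H(-113, 133) - T = (-30 - 15*133) - (-4 - 26173*√15423/582) = (-30 - 1995) + (4 + 26173*√15423/582) = -2025 + (4 + 26173*√15423/582) = -2021 + 26173*√15423/582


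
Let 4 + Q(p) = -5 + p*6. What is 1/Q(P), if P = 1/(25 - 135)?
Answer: -55/498 ≈ -0.11044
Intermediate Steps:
P = -1/110 (P = 1/(-110) = -1/110 ≈ -0.0090909)
Q(p) = -9 + 6*p (Q(p) = -4 + (-5 + p*6) = -4 + (-5 + 6*p) = -9 + 6*p)
1/Q(P) = 1/(-9 + 6*(-1/110)) = 1/(-9 - 3/55) = 1/(-498/55) = -55/498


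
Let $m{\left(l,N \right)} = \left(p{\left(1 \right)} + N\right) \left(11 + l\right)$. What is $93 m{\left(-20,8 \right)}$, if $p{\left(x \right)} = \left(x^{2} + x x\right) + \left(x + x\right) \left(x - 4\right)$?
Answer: $-3348$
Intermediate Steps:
$p{\left(x \right)} = 2 x^{2} + 2 x \left(-4 + x\right)$ ($p{\left(x \right)} = \left(x^{2} + x^{2}\right) + 2 x \left(-4 + x\right) = 2 x^{2} + 2 x \left(-4 + x\right)$)
$m{\left(l,N \right)} = \left(-4 + N\right) \left(11 + l\right)$ ($m{\left(l,N \right)} = \left(4 \cdot 1 \left(-2 + 1\right) + N\right) \left(11 + l\right) = \left(4 \cdot 1 \left(-1\right) + N\right) \left(11 + l\right) = \left(-4 + N\right) \left(11 + l\right)$)
$93 m{\left(-20,8 \right)} = 93 \left(-44 - -80 + 11 \cdot 8 + 8 \left(-20\right)\right) = 93 \left(-44 + 80 + 88 - 160\right) = 93 \left(-36\right) = -3348$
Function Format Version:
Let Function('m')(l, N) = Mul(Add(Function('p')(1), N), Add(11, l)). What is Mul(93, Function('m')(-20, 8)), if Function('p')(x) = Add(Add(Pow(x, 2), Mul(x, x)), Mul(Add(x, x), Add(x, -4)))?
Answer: -3348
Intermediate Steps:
Function('p')(x) = Add(Mul(2, Pow(x, 2)), Mul(2, x, Add(-4, x))) (Function('p')(x) = Add(Add(Pow(x, 2), Pow(x, 2)), Mul(Mul(2, x), Add(-4, x))) = Add(Mul(2, Pow(x, 2)), Mul(2, x, Add(-4, x))))
Function('m')(l, N) = Mul(Add(-4, N), Add(11, l)) (Function('m')(l, N) = Mul(Add(Mul(4, 1, Add(-2, 1)), N), Add(11, l)) = Mul(Add(Mul(4, 1, -1), N), Add(11, l)) = Mul(Add(-4, N), Add(11, l)))
Mul(93, Function('m')(-20, 8)) = Mul(93, Add(-44, Mul(-4, -20), Mul(11, 8), Mul(8, -20))) = Mul(93, Add(-44, 80, 88, -160)) = Mul(93, -36) = -3348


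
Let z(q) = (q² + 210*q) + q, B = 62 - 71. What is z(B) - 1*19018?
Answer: -20836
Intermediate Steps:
B = -9
z(q) = q² + 211*q
z(B) - 1*19018 = -9*(211 - 9) - 1*19018 = -9*202 - 19018 = -1818 - 19018 = -20836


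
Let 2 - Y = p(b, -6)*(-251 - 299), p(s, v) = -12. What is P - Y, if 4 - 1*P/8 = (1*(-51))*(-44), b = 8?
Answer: -11322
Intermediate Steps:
P = -17920 (P = 32 - 8*1*(-51)*(-44) = 32 - (-408)*(-44) = 32 - 8*2244 = 32 - 17952 = -17920)
Y = -6598 (Y = 2 - (-12)*(-251 - 299) = 2 - (-12)*(-550) = 2 - 1*6600 = 2 - 6600 = -6598)
P - Y = -17920 - 1*(-6598) = -17920 + 6598 = -11322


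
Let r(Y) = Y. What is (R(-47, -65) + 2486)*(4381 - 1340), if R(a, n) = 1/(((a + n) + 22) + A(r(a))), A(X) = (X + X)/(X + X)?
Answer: 672830373/89 ≈ 7.5599e+6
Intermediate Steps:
A(X) = 1 (A(X) = (2*X)/((2*X)) = (2*X)*(1/(2*X)) = 1)
R(a, n) = 1/(23 + a + n) (R(a, n) = 1/(((a + n) + 22) + 1) = 1/((22 + a + n) + 1) = 1/(23 + a + n))
(R(-47, -65) + 2486)*(4381 - 1340) = (1/(23 - 47 - 65) + 2486)*(4381 - 1340) = (1/(-89) + 2486)*3041 = (-1/89 + 2486)*3041 = (221253/89)*3041 = 672830373/89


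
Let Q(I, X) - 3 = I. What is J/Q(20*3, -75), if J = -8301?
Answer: -2767/21 ≈ -131.76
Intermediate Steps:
Q(I, X) = 3 + I
J/Q(20*3, -75) = -8301/(3 + 20*3) = -8301/(3 + 60) = -8301/63 = -8301*1/63 = -2767/21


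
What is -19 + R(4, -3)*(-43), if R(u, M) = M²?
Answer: -406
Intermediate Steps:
-19 + R(4, -3)*(-43) = -19 + (-3)²*(-43) = -19 + 9*(-43) = -19 - 387 = -406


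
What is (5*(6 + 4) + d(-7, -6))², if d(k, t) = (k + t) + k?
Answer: 900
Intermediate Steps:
d(k, t) = t + 2*k
(5*(6 + 4) + d(-7, -6))² = (5*(6 + 4) + (-6 + 2*(-7)))² = (5*10 + (-6 - 14))² = (50 - 20)² = 30² = 900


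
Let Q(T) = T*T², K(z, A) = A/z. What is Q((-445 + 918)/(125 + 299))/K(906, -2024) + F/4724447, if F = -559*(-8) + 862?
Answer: -2935973641484415/4733019986925568 ≈ -0.62032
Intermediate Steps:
Q(T) = T³
F = 5334 (F = 4472 + 862 = 5334)
Q((-445 + 918)/(125 + 299))/K(906, -2024) + F/4724447 = ((-445 + 918)/(125 + 299))³/((-2024/906)) + 5334/4724447 = (473/424)³/((-2024*1/906)) + 5334*(1/4724447) = (473*(1/424))³/(-1012/453) + 762/674921 = (473/424)³*(-453/1012) + 762/674921 = (105823817/76225024)*(-453/1012) + 762/674921 = -4358017191/7012702208 + 762/674921 = -2935973641484415/4733019986925568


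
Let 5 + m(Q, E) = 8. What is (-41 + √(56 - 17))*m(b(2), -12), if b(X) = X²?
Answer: -123 + 3*√39 ≈ -104.27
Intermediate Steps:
m(Q, E) = 3 (m(Q, E) = -5 + 8 = 3)
(-41 + √(56 - 17))*m(b(2), -12) = (-41 + √(56 - 17))*3 = (-41 + √39)*3 = -123 + 3*√39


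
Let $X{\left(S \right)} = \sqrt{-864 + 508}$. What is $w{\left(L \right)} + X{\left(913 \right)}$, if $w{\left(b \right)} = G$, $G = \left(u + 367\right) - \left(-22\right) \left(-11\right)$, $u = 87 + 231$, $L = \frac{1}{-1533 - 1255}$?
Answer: $443 + 2 i \sqrt{89} \approx 443.0 + 18.868 i$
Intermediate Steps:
$X{\left(S \right)} = 2 i \sqrt{89}$ ($X{\left(S \right)} = \sqrt{-356} = 2 i \sqrt{89}$)
$L = - \frac{1}{2788}$ ($L = \frac{1}{-2788} = - \frac{1}{2788} \approx -0.00035868$)
$u = 318$
$G = 443$ ($G = \left(318 + 367\right) - \left(-22\right) \left(-11\right) = 685 - 242 = 443$)
$w{\left(b \right)} = 443$
$w{\left(L \right)} + X{\left(913 \right)} = 443 + 2 i \sqrt{89}$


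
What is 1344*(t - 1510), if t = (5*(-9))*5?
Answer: -2331840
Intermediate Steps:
t = -225 (t = -45*5 = -225)
1344*(t - 1510) = 1344*(-225 - 1510) = 1344*(-1735) = -2331840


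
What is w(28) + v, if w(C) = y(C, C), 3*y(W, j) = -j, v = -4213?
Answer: -12667/3 ≈ -4222.3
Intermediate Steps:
y(W, j) = -j/3 (y(W, j) = (-j)/3 = -j/3)
w(C) = -C/3
w(28) + v = -⅓*28 - 4213 = -28/3 - 4213 = -12667/3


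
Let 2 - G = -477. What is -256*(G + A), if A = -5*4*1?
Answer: -117504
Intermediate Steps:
G = 479 (G = 2 - 1*(-477) = 2 + 477 = 479)
A = -20 (A = -20*1 = -20)
-256*(G + A) = -256*(479 - 20) = -256*459 = -117504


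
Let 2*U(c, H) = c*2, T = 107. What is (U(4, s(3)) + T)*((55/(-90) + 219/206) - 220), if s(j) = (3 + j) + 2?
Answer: -7530277/309 ≈ -24370.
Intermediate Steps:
s(j) = 5 + j
U(c, H) = c (U(c, H) = (c*2)/2 = (2*c)/2 = c)
(U(4, s(3)) + T)*((55/(-90) + 219/206) - 220) = (4 + 107)*((55/(-90) + 219/206) - 220) = 111*((55*(-1/90) + 219*(1/206)) - 220) = 111*((-11/18 + 219/206) - 220) = 111*(419/927 - 220) = 111*(-203521/927) = -7530277/309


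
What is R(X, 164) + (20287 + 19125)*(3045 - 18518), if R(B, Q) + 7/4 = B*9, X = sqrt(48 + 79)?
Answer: -2439287511/4 + 9*sqrt(127) ≈ -6.0982e+8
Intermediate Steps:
X = sqrt(127) ≈ 11.269
R(B, Q) = -7/4 + 9*B (R(B, Q) = -7/4 + B*9 = -7/4 + 9*B)
R(X, 164) + (20287 + 19125)*(3045 - 18518) = (-7/4 + 9*sqrt(127)) + (20287 + 19125)*(3045 - 18518) = (-7/4 + 9*sqrt(127)) + 39412*(-15473) = (-7/4 + 9*sqrt(127)) - 609821876 = -2439287511/4 + 9*sqrt(127)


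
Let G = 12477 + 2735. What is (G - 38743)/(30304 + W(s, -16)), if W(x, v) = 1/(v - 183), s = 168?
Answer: -4682669/6030495 ≈ -0.77650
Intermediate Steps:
W(x, v) = 1/(-183 + v)
G = 15212
(G - 38743)/(30304 + W(s, -16)) = (15212 - 38743)/(30304 + 1/(-183 - 16)) = -23531/(30304 + 1/(-199)) = -23531/(30304 - 1/199) = -23531/6030495/199 = -23531*199/6030495 = -4682669/6030495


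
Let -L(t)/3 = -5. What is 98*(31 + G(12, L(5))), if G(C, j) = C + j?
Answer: 5684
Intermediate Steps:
L(t) = 15 (L(t) = -3*(-5) = 15)
98*(31 + G(12, L(5))) = 98*(31 + (12 + 15)) = 98*(31 + 27) = 98*58 = 5684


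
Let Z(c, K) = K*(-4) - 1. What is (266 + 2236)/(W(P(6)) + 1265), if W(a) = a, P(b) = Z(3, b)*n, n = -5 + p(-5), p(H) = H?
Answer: 834/505 ≈ 1.6515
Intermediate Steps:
Z(c, K) = -1 - 4*K (Z(c, K) = -4*K - 1 = -1 - 4*K)
n = -10 (n = -5 - 5 = -10)
P(b) = 10 + 40*b (P(b) = (-1 - 4*b)*(-10) = 10 + 40*b)
(266 + 2236)/(W(P(6)) + 1265) = (266 + 2236)/((10 + 40*6) + 1265) = 2502/((10 + 240) + 1265) = 2502/(250 + 1265) = 2502/1515 = 2502*(1/1515) = 834/505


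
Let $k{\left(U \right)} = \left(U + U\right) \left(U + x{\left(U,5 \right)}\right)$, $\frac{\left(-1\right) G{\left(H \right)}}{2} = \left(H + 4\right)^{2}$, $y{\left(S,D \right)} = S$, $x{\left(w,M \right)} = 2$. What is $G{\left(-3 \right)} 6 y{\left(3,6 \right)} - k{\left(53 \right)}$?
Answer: $-5866$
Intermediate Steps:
$G{\left(H \right)} = - 2 \left(4 + H\right)^{2}$ ($G{\left(H \right)} = - 2 \left(H + 4\right)^{2} = - 2 \left(4 + H\right)^{2}$)
$k{\left(U \right)} = 2 U \left(2 + U\right)$ ($k{\left(U \right)} = \left(U + U\right) \left(U + 2\right) = 2 U \left(2 + U\right)$)
$G{\left(-3 \right)} 6 y{\left(3,6 \right)} - k{\left(53 \right)} = - 2 \left(4 - 3\right)^{2} \cdot 6 \cdot 3 - 2 \cdot 53 \left(2 + 53\right) = - 2 \cdot 1^{2} \cdot 6 \cdot 3 - 2 \cdot 53 \cdot 55 = \left(-2\right) 1 \cdot 6 \cdot 3 - 5830 = \left(-2\right) 6 \cdot 3 - 5830 = \left(-12\right) 3 - 5830 = -36 - 5830 = -5866$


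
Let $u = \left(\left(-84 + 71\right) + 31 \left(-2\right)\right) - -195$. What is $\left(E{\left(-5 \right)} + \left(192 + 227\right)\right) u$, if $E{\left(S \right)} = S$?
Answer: $49680$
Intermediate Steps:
$u = 120$ ($u = \left(-13 - 62\right) + 195 = -75 + 195 = 120$)
$\left(E{\left(-5 \right)} + \left(192 + 227\right)\right) u = \left(-5 + \left(192 + 227\right)\right) 120 = \left(-5 + 419\right) 120 = 414 \cdot 120 = 49680$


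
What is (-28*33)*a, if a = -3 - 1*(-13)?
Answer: -9240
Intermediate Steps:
a = 10 (a = -3 + 13 = 10)
(-28*33)*a = -28*33*10 = -924*10 = -9240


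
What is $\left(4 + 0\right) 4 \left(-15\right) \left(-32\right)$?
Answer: $7680$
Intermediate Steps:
$\left(4 + 0\right) 4 \left(-15\right) \left(-32\right) = 4 \cdot 4 \left(-15\right) \left(-32\right) = 16 \left(-15\right) \left(-32\right) = \left(-240\right) \left(-32\right) = 7680$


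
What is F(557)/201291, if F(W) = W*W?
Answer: 310249/201291 ≈ 1.5413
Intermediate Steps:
F(W) = W²
F(557)/201291 = 557²/201291 = 310249*(1/201291) = 310249/201291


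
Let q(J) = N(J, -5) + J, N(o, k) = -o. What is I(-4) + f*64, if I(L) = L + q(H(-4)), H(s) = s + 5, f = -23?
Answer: -1476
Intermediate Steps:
H(s) = 5 + s
q(J) = 0 (q(J) = -J + J = 0)
I(L) = L (I(L) = L + 0 = L)
I(-4) + f*64 = -4 - 23*64 = -4 - 1472 = -1476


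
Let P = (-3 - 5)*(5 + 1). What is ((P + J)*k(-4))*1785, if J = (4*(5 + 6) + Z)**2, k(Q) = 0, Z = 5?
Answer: 0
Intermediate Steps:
P = -48 (P = -8*6 = -48)
J = 2401 (J = (4*(5 + 6) + 5)**2 = (4*11 + 5)**2 = (44 + 5)**2 = 49**2 = 2401)
((P + J)*k(-4))*1785 = ((-48 + 2401)*0)*1785 = (2353*0)*1785 = 0*1785 = 0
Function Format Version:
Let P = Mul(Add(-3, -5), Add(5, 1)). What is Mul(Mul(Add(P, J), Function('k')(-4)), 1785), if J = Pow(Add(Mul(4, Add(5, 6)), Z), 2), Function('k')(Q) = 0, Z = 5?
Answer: 0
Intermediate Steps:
P = -48 (P = Mul(-8, 6) = -48)
J = 2401 (J = Pow(Add(Mul(4, Add(5, 6)), 5), 2) = Pow(Add(Mul(4, 11), 5), 2) = Pow(Add(44, 5), 2) = Pow(49, 2) = 2401)
Mul(Mul(Add(P, J), Function('k')(-4)), 1785) = Mul(Mul(Add(-48, 2401), 0), 1785) = Mul(Mul(2353, 0), 1785) = Mul(0, 1785) = 0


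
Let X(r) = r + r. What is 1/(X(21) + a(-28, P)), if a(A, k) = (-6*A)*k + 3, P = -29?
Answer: -1/4827 ≈ -0.00020717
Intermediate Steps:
a(A, k) = 3 - 6*A*k (a(A, k) = -6*A*k + 3 = 3 - 6*A*k)
X(r) = 2*r
1/(X(21) + a(-28, P)) = 1/(2*21 + (3 - 6*(-28)*(-29))) = 1/(42 + (3 - 4872)) = 1/(42 - 4869) = 1/(-4827) = -1/4827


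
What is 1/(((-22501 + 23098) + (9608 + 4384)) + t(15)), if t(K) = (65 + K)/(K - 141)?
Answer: 63/919067 ≈ 6.8548e-5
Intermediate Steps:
t(K) = (65 + K)/(-141 + K)
1/(((-22501 + 23098) + (9608 + 4384)) + t(15)) = 1/(((-22501 + 23098) + (9608 + 4384)) + (65 + 15)/(-141 + 15)) = 1/((597 + 13992) + 80/(-126)) = 1/(14589 - 1/126*80) = 1/(14589 - 40/63) = 1/(919067/63) = 63/919067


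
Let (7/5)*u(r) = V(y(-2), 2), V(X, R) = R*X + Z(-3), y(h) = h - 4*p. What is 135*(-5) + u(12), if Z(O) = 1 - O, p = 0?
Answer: -675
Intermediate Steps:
y(h) = h (y(h) = h - 4*0 = h + 0 = h)
V(X, R) = 4 + R*X (V(X, R) = R*X + (1 - 1*(-3)) = R*X + (1 + 3) = R*X + 4 = 4 + R*X)
u(r) = 0 (u(r) = 5*(4 + 2*(-2))/7 = 5*(4 - 4)/7 = (5/7)*0 = 0)
135*(-5) + u(12) = 135*(-5) + 0 = -675 + 0 = -675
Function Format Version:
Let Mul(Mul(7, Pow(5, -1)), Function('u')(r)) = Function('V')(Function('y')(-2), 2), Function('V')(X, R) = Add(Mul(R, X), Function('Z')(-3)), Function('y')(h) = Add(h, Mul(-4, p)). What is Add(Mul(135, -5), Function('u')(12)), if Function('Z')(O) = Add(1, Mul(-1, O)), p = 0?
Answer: -675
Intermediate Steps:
Function('y')(h) = h (Function('y')(h) = Add(h, Mul(-4, 0)) = Add(h, 0) = h)
Function('V')(X, R) = Add(4, Mul(R, X)) (Function('V')(X, R) = Add(Mul(R, X), Add(1, Mul(-1, -3))) = Add(Mul(R, X), Add(1, 3)) = Add(Mul(R, X), 4) = Add(4, Mul(R, X)))
Function('u')(r) = 0 (Function('u')(r) = Mul(Rational(5, 7), Add(4, Mul(2, -2))) = Mul(Rational(5, 7), Add(4, -4)) = Mul(Rational(5, 7), 0) = 0)
Add(Mul(135, -5), Function('u')(12)) = Add(Mul(135, -5), 0) = Add(-675, 0) = -675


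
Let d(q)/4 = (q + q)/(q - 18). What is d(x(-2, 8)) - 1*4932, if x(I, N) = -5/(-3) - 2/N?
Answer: -981604/199 ≈ -4932.7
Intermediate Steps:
x(I, N) = 5/3 - 2/N (x(I, N) = -5*(-⅓) - 2/N = 5/3 - 2/N)
d(q) = 8*q/(-18 + q) (d(q) = 4*((q + q)/(q - 18)) = 4*((2*q)/(-18 + q)) = 4*(2*q/(-18 + q)) = 8*q/(-18 + q))
d(x(-2, 8)) - 1*4932 = 8*(5/3 - 2/8)/(-18 + (5/3 - 2/8)) - 1*4932 = 8*(5/3 - 2*⅛)/(-18 + (5/3 - 2*⅛)) - 4932 = 8*(5/3 - ¼)/(-18 + (5/3 - ¼)) - 4932 = 8*(17/12)/(-18 + 17/12) - 4932 = 8*(17/12)/(-199/12) - 4932 = 8*(17/12)*(-12/199) - 4932 = -136/199 - 4932 = -981604/199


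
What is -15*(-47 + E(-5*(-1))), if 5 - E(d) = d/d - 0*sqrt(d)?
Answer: 645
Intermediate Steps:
E(d) = 4 (E(d) = 5 - (d/d - 0*sqrt(d)) = 5 - (1 - 1*0) = 5 - (1 + 0) = 5 - 1*1 = 5 - 1 = 4)
-15*(-47 + E(-5*(-1))) = -15*(-47 + 4) = -15*(-43) = 645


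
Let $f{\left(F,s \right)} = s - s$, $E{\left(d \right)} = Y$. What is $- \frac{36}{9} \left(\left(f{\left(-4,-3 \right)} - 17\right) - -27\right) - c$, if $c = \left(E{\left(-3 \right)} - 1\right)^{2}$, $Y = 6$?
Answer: $-65$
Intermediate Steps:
$E{\left(d \right)} = 6$
$f{\left(F,s \right)} = 0$
$c = 25$ ($c = \left(6 - 1\right)^{2} = 5^{2} = 25$)
$- \frac{36}{9} \left(\left(f{\left(-4,-3 \right)} - 17\right) - -27\right) - c = - \frac{36}{9} \left(\left(0 - 17\right) - -27\right) - 25 = \left(-36\right) \frac{1}{9} \left(\left(0 - 17\right) + 27\right) - 25 = - 4 \left(-17 + 27\right) - 25 = \left(-4\right) 10 - 25 = -40 - 25 = -65$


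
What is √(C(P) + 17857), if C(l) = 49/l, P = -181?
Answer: 2*√146251077/181 ≈ 133.63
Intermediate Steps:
√(C(P) + 17857) = √(49/(-181) + 17857) = √(49*(-1/181) + 17857) = √(-49/181 + 17857) = √(3232068/181) = 2*√146251077/181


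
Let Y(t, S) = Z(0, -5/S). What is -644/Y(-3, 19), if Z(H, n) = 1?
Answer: -644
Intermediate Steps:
Y(t, S) = 1
-644/Y(-3, 19) = -644/1 = -644*1 = -644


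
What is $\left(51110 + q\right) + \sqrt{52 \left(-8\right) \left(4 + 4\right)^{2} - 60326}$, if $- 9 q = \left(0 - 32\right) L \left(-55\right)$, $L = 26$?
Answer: $\frac{414230}{9} + 5 i \sqrt{3478} \approx 46026.0 + 294.87 i$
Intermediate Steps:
$q = - \frac{45760}{9}$ ($q = - \frac{\left(0 - 32\right) 26 \left(-55\right)}{9} = - \frac{\left(-32\right) 26 \left(-55\right)}{9} = - \frac{\left(-832\right) \left(-55\right)}{9} = \left(- \frac{1}{9}\right) 45760 = - \frac{45760}{9} \approx -5084.4$)
$\left(51110 + q\right) + \sqrt{52 \left(-8\right) \left(4 + 4\right)^{2} - 60326} = \left(51110 - \frac{45760}{9}\right) + \sqrt{52 \left(-8\right) \left(4 + 4\right)^{2} - 60326} = \frac{414230}{9} + \sqrt{- 416 \cdot 8^{2} - 60326} = \frac{414230}{9} + \sqrt{\left(-416\right) 64 - 60326} = \frac{414230}{9} + \sqrt{-26624 - 60326} = \frac{414230}{9} + \sqrt{-86950} = \frac{414230}{9} + 5 i \sqrt{3478}$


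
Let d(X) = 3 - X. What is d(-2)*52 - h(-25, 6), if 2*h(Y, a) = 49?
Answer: 471/2 ≈ 235.50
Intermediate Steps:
h(Y, a) = 49/2 (h(Y, a) = (1/2)*49 = 49/2)
d(-2)*52 - h(-25, 6) = (3 - 1*(-2))*52 - 1*49/2 = (3 + 2)*52 - 49/2 = 5*52 - 49/2 = 260 - 49/2 = 471/2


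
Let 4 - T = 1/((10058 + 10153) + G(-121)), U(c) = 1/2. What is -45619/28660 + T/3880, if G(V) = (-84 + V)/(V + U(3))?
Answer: -43083157055747/27084406010440 ≈ -1.5907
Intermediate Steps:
U(c) = ½
G(V) = (-84 + V)/(½ + V) (G(V) = (-84 + V)/(V + ½) = (-84 + V)/(½ + V))
T = 19484803/4871261 (T = 4 - 1/((10058 + 10153) + 2*(-84 - 121)/(1 + 2*(-121))) = 4 - 1/(20211 + 2*(-205)/(1 - 242)) = 4 - 1/(20211 + 2*(-205)/(-241)) = 4 - 1/(20211 + 2*(-1/241)*(-205)) = 4 - 1/(20211 + 410/241) = 4 - 1/4871261/241 = 4 - 1*241/4871261 = 4 - 241/4871261 = 19484803/4871261 ≈ 4.0000)
-45619/28660 + T/3880 = -45619/28660 + (19484803/4871261)/3880 = -45619*1/28660 + (19484803/4871261)*(1/3880) = -45619/28660 + 19484803/18900492680 = -43083157055747/27084406010440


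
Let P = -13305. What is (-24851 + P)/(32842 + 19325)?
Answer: -38156/52167 ≈ -0.73142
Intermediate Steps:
(-24851 + P)/(32842 + 19325) = (-24851 - 13305)/(32842 + 19325) = -38156/52167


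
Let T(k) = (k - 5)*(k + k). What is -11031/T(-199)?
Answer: -3677/27064 ≈ -0.13586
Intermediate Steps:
T(k) = 2*k*(-5 + k) (T(k) = (-5 + k)*(2*k) = 2*k*(-5 + k))
-11031/T(-199) = -11031*(-1/(398*(-5 - 199))) = -11031/(2*(-199)*(-204)) = -11031/81192 = -11031*1/81192 = -3677/27064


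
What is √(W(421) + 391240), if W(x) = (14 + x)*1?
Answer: 5*√15667 ≈ 625.84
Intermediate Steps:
W(x) = 14 + x
√(W(421) + 391240) = √((14 + 421) + 391240) = √(435 + 391240) = √391675 = 5*√15667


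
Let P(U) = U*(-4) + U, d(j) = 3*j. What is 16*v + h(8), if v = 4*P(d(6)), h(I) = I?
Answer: -3448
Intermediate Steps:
P(U) = -3*U (P(U) = -4*U + U = -3*U)
v = -216 (v = 4*(-9*6) = 4*(-3*18) = 4*(-54) = -216)
16*v + h(8) = 16*(-216) + 8 = -3456 + 8 = -3448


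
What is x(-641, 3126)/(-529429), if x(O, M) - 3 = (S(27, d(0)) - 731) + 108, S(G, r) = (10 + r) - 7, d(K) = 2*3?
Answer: 611/529429 ≈ 0.0011541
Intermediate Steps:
d(K) = 6
S(G, r) = 3 + r
x(O, M) = -611 (x(O, M) = 3 + (((3 + 6) - 731) + 108) = 3 + ((9 - 731) + 108) = 3 + (-722 + 108) = 3 - 614 = -611)
x(-641, 3126)/(-529429) = -611/(-529429) = -611*(-1/529429) = 611/529429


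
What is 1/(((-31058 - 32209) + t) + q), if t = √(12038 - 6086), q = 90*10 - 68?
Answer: -62435/3898123273 - 8*√93/3898123273 ≈ -1.6036e-5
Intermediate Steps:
q = 832 (q = 900 - 68 = 832)
t = 8*√93 (t = √5952 = 8*√93 ≈ 77.149)
1/(((-31058 - 32209) + t) + q) = 1/(((-31058 - 32209) + 8*√93) + 832) = 1/((-63267 + 8*√93) + 832) = 1/(-62435 + 8*√93)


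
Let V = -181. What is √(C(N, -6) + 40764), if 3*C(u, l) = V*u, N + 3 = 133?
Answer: √296286/3 ≈ 181.44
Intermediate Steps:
N = 130 (N = -3 + 133 = 130)
C(u, l) = -181*u/3 (C(u, l) = (-181*u)/3 = -181*u/3)
√(C(N, -6) + 40764) = √(-181/3*130 + 40764) = √(-23530/3 + 40764) = √(98762/3) = √296286/3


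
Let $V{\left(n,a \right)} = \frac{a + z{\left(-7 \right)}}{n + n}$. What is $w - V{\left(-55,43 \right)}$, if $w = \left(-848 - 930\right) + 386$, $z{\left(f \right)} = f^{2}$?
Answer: $- \frac{76514}{55} \approx -1391.2$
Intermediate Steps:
$w = -1392$ ($w = \left(-848 - 930\right) + 386 = -1778 + 386 = -1392$)
$V{\left(n,a \right)} = \frac{49 + a}{2 n}$ ($V{\left(n,a \right)} = \frac{a + \left(-7\right)^{2}}{n + n} = \frac{a + 49}{2 n} = \left(49 + a\right) \frac{1}{2 n} = \frac{49 + a}{2 n}$)
$w - V{\left(-55,43 \right)} = -1392 - \frac{49 + 43}{2 \left(-55\right)} = -1392 - \frac{1}{2} \left(- \frac{1}{55}\right) 92 = -1392 - - \frac{46}{55} = -1392 + \frac{46}{55} = - \frac{76514}{55}$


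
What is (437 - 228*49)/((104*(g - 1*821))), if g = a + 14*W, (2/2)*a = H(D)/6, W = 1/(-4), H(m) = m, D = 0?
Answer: 10735/85748 ≈ 0.12519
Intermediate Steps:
W = -¼ ≈ -0.25000
a = 0 (a = 0/6 = 0*(⅙) = 0)
g = -7/2 (g = 0 + 14*(-¼) = 0 - 7/2 = -7/2 ≈ -3.5000)
(437 - 228*49)/((104*(g - 1*821))) = (437 - 228*49)/((104*(-7/2 - 1*821))) = (437 - 11172)/((104*(-7/2 - 821))) = -10735/(104*(-1649/2)) = -10735/(-85748) = -10735*(-1/85748) = 10735/85748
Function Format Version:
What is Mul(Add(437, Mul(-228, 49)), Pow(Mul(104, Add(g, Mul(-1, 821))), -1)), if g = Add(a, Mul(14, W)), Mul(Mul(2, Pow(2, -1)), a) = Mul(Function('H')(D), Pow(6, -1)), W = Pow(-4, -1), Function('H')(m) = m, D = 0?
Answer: Rational(10735, 85748) ≈ 0.12519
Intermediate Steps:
W = Rational(-1, 4) ≈ -0.25000
a = 0 (a = Mul(0, Pow(6, -1)) = Mul(0, Rational(1, 6)) = 0)
g = Rational(-7, 2) (g = Add(0, Mul(14, Rational(-1, 4))) = Add(0, Rational(-7, 2)) = Rational(-7, 2) ≈ -3.5000)
Mul(Add(437, Mul(-228, 49)), Pow(Mul(104, Add(g, Mul(-1, 821))), -1)) = Mul(Add(437, Mul(-228, 49)), Pow(Mul(104, Add(Rational(-7, 2), Mul(-1, 821))), -1)) = Mul(Add(437, -11172), Pow(Mul(104, Add(Rational(-7, 2), -821)), -1)) = Mul(-10735, Pow(Mul(104, Rational(-1649, 2)), -1)) = Mul(-10735, Pow(-85748, -1)) = Mul(-10735, Rational(-1, 85748)) = Rational(10735, 85748)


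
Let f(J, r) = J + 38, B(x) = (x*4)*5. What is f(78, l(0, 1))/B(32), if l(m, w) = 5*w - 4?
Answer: 29/160 ≈ 0.18125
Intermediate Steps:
l(m, w) = -4 + 5*w
B(x) = 20*x (B(x) = (4*x)*5 = 20*x)
f(J, r) = 38 + J
f(78, l(0, 1))/B(32) = (38 + 78)/((20*32)) = 116/640 = 116*(1/640) = 29/160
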